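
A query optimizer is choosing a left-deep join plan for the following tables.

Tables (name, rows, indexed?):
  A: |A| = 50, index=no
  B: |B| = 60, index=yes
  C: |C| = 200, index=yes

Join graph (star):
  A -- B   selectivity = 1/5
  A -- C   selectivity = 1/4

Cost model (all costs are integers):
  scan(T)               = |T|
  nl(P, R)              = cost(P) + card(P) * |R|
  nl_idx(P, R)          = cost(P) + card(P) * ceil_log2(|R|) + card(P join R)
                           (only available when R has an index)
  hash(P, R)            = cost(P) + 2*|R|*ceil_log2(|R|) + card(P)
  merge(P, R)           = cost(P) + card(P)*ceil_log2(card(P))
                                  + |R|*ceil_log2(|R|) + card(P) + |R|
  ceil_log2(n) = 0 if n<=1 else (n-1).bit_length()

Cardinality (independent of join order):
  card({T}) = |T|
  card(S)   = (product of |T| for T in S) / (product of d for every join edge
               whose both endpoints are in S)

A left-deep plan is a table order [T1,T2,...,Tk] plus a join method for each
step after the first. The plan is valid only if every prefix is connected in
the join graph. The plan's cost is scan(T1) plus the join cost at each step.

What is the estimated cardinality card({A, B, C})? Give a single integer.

Tables in S: A(50), B(60), C(200)
Edges inside S: A-B(d=5), A-C(d=4)
numerator = 50 * 60 * 200 = 600000
denominator = 5 * 4 = 20
card(S) = 600000 / 20 = 30000

30000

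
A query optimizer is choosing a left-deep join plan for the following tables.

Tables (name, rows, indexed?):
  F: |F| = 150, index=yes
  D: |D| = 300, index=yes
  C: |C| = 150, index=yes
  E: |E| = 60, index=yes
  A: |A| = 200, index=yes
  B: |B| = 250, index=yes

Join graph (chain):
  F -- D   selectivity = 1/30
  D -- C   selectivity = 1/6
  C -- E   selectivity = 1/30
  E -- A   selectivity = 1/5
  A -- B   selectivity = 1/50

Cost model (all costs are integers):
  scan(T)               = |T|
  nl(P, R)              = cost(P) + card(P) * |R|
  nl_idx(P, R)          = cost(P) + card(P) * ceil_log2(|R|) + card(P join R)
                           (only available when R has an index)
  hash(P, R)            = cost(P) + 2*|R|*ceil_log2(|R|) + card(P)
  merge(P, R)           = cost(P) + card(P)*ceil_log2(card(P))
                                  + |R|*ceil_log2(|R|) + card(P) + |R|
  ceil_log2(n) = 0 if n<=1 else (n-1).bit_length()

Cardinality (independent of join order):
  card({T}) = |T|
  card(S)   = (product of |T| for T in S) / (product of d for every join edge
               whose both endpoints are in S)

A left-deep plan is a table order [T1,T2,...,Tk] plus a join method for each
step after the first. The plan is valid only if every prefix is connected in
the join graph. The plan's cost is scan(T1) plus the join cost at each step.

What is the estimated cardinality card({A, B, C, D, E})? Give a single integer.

3000000

Tables in S: A(200), B(250), C(150), D(300), E(60)
Edges inside S: D-C(d=6), C-E(d=30), E-A(d=5), A-B(d=50)
numerator = 200 * 250 * 150 * 300 * 60 = 135000000000
denominator = 6 * 30 * 5 * 50 = 45000
card(S) = 135000000000 / 45000 = 3000000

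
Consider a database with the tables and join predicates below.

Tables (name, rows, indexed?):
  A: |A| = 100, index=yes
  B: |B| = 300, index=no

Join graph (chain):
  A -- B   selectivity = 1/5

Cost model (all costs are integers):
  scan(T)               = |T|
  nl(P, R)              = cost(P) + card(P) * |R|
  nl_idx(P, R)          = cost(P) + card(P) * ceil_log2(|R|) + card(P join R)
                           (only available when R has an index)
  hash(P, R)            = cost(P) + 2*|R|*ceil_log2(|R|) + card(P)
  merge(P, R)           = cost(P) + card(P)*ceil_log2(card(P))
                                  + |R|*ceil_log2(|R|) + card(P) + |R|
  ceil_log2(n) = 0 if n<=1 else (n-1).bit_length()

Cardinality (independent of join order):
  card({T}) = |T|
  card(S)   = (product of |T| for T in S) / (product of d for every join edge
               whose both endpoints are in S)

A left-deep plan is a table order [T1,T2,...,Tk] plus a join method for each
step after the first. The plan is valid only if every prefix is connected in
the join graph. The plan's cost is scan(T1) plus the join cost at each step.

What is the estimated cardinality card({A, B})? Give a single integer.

Tables in S: A(100), B(300)
Edges inside S: A-B(d=5)
numerator = 100 * 300 = 30000
denominator = 5 = 5
card(S) = 30000 / 5 = 6000

6000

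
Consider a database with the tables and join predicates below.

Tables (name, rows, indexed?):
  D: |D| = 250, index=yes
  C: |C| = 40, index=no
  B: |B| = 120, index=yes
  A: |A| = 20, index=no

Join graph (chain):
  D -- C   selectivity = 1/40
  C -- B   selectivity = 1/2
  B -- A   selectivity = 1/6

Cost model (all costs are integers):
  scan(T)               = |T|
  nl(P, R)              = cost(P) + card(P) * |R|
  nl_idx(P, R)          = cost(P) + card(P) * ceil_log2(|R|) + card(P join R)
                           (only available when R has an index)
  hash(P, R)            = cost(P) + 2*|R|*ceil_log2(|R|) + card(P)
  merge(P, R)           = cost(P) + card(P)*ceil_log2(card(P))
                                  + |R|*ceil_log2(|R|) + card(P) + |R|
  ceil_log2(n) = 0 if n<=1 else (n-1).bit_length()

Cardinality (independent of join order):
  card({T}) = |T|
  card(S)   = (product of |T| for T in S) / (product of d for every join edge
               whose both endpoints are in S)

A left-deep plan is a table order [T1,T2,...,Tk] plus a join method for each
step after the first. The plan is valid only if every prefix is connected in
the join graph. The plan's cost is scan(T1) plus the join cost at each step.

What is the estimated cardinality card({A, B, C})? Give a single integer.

8000

Tables in S: A(20), B(120), C(40)
Edges inside S: C-B(d=2), B-A(d=6)
numerator = 20 * 120 * 40 = 96000
denominator = 2 * 6 = 12
card(S) = 96000 / 12 = 8000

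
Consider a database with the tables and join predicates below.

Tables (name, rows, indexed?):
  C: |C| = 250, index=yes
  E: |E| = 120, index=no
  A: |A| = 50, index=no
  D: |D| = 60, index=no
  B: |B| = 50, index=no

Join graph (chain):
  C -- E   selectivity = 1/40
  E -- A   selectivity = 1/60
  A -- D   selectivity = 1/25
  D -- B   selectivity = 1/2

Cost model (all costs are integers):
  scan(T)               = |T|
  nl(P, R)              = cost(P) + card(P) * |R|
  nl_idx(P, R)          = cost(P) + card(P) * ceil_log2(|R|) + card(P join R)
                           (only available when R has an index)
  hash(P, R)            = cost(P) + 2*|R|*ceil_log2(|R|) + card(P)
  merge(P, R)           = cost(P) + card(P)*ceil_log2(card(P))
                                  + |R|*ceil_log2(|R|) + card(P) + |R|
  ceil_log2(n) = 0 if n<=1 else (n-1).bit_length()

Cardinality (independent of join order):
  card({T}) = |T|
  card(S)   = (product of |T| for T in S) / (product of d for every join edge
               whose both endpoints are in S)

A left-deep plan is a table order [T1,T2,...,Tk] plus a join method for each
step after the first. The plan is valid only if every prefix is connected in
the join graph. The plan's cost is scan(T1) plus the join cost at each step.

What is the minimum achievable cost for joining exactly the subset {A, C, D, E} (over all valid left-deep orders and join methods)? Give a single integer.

Selinger DP over subsets of {A,C,D,E}:
  {C}: scan cost=250, card=250
  {E}: scan cost=120, card=120
  {A}: scan cost=50, card=50
  {D}: scan cost=60, card=60
  {CE}: card=750; try (C,nl_idx)→1830, (E,hash)→2180, (C,merge)→3330, (E,merge)→3460, (C,hash)→4240, (C,nl)→30120 …(+1); best=1830 via (C,nl_idx)
  {AE}: card=100; try (A,hash)→840, (E,merge)→1360, (A,merge)→1430, (E,hash)→1780, (E,nl)→6050, (A,nl)→6120; best=840 via (A,hash)
  {AD}: card=120; try (A,hash)→720, (D,hash)→820, (D,merge)→820, (A,merge)→830, (D,nl)→3050, (A,nl)→3060; best=720 via (A,hash)
  {ACE}: card=625; try (C,nl_idx)→2265, (A,hash)→3180, (C,merge)→3890, (C,hash)→4940, (A,merge)→10430, (C,nl)→25840 …(+1); best=2265 via (C,nl_idx)
  {ADE}: card=240; try (D,hash)→1660, (D,merge)→2060, (E,hash)→2520, (E,merge)→2640, (D,nl)→6840, (E,nl)→15120; best=1660 via (D,hash)
  {ACDE}: card=1500; try (D,hash)→3610, (C,nl_idx)→5080, (C,hash)→5900, (C,merge)→6070, (D,merge)→9560, (D,nl)→39765 …(+1); best=3610 via (D,hash)

3610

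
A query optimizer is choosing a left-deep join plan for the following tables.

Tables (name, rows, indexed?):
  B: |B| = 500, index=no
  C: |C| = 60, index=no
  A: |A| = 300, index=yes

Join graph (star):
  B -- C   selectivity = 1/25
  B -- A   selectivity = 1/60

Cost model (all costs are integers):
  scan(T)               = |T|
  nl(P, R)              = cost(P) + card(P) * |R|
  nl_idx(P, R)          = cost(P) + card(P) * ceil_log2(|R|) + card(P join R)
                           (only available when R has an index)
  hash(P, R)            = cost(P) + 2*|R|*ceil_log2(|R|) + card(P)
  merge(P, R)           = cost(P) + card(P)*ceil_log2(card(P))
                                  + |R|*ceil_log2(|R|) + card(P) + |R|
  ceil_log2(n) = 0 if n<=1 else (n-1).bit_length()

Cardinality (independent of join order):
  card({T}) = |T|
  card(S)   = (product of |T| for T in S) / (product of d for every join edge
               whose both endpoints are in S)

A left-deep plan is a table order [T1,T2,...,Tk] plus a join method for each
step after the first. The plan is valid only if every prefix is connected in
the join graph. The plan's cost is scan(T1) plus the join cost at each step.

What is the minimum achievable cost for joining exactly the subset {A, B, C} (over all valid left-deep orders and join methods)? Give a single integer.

Selinger DP over subsets of {A,B,C}:
  {B}: scan cost=500, card=500
  {C}: scan cost=60, card=60
  {A}: scan cost=300, card=300
  {BC}: card=1200; try (C,hash)→1720, (B,merge)→5480, (C,merge)→5920, (B,hash)→9120, (B,nl)→30060, (C,nl)→30500; best=1720 via (C,hash)
  {AB}: card=2500; try (A,hash)→6400, (A,nl_idx)→7500, (B,merge)→8300, (A,merge)→8500, (B,hash)→9600, (B,nl)→150300 …(+1); best=6400 via (A,hash)
  {ABC}: card=6000; try (A,hash)→8320, (C,hash)→9620, (A,nl_idx)→18520, (A,merge)→19120, (C,merge)→39320, (C,nl)→156400 …(+1); best=8320 via (A,hash)

8320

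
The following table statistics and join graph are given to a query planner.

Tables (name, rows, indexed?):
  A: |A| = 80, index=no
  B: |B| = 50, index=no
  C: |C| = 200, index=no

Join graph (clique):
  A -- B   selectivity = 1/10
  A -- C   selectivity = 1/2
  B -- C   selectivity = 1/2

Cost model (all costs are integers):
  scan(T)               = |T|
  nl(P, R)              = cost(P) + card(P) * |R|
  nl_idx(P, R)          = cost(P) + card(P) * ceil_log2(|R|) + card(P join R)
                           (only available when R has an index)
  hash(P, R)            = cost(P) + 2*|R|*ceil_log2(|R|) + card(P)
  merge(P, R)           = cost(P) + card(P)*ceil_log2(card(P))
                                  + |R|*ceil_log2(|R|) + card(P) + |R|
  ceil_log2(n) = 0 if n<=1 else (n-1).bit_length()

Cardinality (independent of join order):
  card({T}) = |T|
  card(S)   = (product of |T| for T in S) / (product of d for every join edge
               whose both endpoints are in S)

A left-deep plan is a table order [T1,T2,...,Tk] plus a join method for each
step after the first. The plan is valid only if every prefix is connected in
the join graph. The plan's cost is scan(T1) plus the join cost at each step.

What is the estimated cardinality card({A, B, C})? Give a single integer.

Tables in S: A(80), B(50), C(200)
Edges inside S: A-B(d=10), A-C(d=2), B-C(d=2)
numerator = 80 * 50 * 200 = 800000
denominator = 10 * 2 * 2 = 40
card(S) = 800000 / 40 = 20000

20000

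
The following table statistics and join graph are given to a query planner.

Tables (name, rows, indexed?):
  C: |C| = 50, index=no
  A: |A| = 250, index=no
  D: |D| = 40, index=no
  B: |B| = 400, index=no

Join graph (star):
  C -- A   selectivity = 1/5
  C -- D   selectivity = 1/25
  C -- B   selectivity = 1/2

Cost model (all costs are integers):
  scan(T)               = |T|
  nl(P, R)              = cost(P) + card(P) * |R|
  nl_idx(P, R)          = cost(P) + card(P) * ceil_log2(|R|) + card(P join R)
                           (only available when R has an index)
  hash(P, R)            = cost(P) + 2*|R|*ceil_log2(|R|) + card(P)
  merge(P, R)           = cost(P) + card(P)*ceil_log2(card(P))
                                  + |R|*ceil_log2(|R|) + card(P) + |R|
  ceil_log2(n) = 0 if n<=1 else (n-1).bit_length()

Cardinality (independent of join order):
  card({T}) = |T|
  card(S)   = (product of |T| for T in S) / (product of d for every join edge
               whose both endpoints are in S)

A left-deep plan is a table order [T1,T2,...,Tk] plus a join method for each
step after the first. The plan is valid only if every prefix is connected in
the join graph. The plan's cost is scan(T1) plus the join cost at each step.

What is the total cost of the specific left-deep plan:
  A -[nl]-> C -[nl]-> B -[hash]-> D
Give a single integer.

step 1: scan A: cost=250, card=250
step 2: join C via nl
    card(P join C) = 250*50/(5) = 2500
    cost = 250 + 250*50 = 12750
step 3: join B via nl
    card(P join B) = 2500*400/(2) = 500000
    cost = 12750 + 2500*400 = 1012750
step 4: join D via hash
    card(P join D) = 500000*40/(25) = 800000
    cost = 1012750 + 2*40*6 + 500000 = 1513230

1513230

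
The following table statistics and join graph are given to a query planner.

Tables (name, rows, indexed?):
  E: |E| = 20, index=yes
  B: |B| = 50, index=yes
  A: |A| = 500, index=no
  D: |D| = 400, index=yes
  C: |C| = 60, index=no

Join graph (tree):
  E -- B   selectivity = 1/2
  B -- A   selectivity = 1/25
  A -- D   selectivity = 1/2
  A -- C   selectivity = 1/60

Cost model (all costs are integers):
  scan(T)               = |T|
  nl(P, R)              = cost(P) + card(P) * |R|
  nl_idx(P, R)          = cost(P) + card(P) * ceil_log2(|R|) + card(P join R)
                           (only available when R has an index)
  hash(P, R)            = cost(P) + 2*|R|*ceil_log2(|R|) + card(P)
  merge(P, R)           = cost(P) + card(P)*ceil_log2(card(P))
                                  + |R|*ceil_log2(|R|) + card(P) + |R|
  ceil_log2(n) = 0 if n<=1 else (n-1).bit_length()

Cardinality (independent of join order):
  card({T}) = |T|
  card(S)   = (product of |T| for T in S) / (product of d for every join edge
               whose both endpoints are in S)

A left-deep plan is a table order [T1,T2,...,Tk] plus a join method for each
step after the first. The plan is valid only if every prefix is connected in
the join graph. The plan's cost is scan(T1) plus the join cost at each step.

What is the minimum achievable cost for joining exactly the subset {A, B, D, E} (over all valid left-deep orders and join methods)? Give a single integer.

20000

Selinger DP over subsets of {A,B,D,E}:
  {E}: scan cost=20, card=20
  {B}: scan cost=50, card=50
  {A}: scan cost=500, card=500
  {D}: scan cost=400, card=400
  {BE}: card=500; try (E,hash)→300, (B,merge)→490, (E,merge)→520, (B,hash)→640, (B,nl_idx)→640, (E,nl_idx)→800 …(+2); best=300 via (E,hash)
  {AB}: card=1000; try (B,hash)→1600, (B,nl_idx)→4500, (A,merge)→5400, (B,merge)→5850, (A,hash)→9100, (A,nl)→25050 …(+1); best=1600 via (B,hash)
  {AD}: card=100000; try (D,hash)→8200, (A,merge)→9400, (D,merge)→9500, (A,hash)→9800, (D,nl_idx)→105000, (A,nl)→200400 …(+1); best=8200 via (D,hash)
  {ABE}: card=10000; try (E,hash)→2800, (A,hash)→9800, (A,merge)→10300, (E,merge)→12720, (E,nl_idx)→16600, (E,nl)→21600 …(+1); best=2800 via (E,hash)
  {ABD}: card=200000; try (D,hash)→9800, (D,merge)→16600, (B,hash)→108800, (D,nl_idx)→210600, (D,nl)→401600, (B,nl_idx)→808200 …(+2); best=9800 via (D,hash)
  {ABDE}: card=2000000; try (D,hash)→20000, (D,merge)→156800, (E,hash)→210000, (D,nl_idx)→2092800, (E,nl_idx)→3009800, (E,merge)→3809920 …(+2); best=20000 via (D,hash)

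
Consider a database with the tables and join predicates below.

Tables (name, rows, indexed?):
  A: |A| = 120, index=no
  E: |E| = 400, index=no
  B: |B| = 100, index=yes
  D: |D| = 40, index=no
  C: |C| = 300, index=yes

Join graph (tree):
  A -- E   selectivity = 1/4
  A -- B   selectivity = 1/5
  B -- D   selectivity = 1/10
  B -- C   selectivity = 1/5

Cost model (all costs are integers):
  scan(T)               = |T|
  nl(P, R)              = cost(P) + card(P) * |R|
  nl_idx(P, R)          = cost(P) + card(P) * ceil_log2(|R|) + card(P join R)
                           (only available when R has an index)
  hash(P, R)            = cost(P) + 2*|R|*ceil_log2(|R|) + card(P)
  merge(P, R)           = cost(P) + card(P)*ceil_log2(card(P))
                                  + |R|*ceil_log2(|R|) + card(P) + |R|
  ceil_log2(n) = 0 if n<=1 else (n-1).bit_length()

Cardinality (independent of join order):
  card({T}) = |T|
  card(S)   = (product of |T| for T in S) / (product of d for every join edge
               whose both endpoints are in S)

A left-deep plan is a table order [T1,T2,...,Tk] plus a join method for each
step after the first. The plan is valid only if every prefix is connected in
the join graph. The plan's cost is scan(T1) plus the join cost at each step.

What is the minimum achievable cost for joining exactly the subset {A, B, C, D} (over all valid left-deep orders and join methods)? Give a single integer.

Selinger DP over subsets of {A,B,C,D}:
  {A}: scan cost=120, card=120
  {B}: scan cost=100, card=100
  {D}: scan cost=40, card=40
  {C}: scan cost=300, card=300
  {AB}: card=2400; try (B,hash)→1640, (A,merge)→1860, (B,merge)→1880, (A,hash)→1880, (B,nl_idx)→3360, (A,nl)→12100 …(+1); best=1640 via (B,hash)
  {BD}: card=400; try (D,hash)→680, (B,nl_idx)→720, (B,merge)→1120, (D,merge)→1180, (B,hash)→1480, (B,nl)→4040 …(+1); best=680 via (D,hash)
  {BC}: card=6000; try (B,hash)→2000, (C,merge)→3900, (B,merge)→4100, (C,hash)→5600, (C,nl_idx)→7000, (B,nl_idx)→8400 …(+2); best=2000 via (B,hash)
  {ABD}: card=9600; try (A,hash)→2760, (D,hash)→4520, (A,merge)→5640, (D,merge)→33120, (A,nl)→48680, (D,nl)→97640; best=2760 via (A,hash)
  {ABC}: card=144000; try (C,hash)→9440, (A,hash)→9680, (C,merge)→35840, (A,merge)→86960, (C,nl_idx)→167240, (C,nl)→721640 …(+1); best=9440 via (C,hash)
  {BCD}: card=24000; try (C,hash)→6480, (C,merge)→7680, (D,hash)→8480, (C,nl_idx)→28280, (D,merge)→86280, (C,nl)→120680 …(+1); best=6480 via (C,hash)
  {ABCD}: card=576000; try (C,hash)→17760, (A,hash)→32160, (C,merge)→149760, (D,hash)→153920, (A,merge)→391440, (C,nl_idx)→665160 …(+4); best=17760 via (C,hash)

17760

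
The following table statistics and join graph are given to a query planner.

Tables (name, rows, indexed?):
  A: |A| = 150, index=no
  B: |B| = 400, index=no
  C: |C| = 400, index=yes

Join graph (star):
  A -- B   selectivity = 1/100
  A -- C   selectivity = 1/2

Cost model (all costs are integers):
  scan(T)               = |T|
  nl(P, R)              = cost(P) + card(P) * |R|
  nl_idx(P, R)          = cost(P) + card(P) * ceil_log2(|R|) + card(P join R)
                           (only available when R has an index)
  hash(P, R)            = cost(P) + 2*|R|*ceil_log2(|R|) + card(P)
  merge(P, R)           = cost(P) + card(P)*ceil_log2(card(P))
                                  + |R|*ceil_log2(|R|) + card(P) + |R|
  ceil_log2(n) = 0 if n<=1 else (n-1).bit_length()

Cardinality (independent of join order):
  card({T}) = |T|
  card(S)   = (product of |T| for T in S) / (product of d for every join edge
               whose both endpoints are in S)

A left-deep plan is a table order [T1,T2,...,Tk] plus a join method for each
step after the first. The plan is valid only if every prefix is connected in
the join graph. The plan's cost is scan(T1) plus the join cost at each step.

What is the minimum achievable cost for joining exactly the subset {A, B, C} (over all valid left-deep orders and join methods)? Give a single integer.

11000

Selinger DP over subsets of {A,B,C}:
  {A}: scan cost=150, card=150
  {B}: scan cost=400, card=400
  {C}: scan cost=400, card=400
  {AB}: card=600; try (A,hash)→3200, (B,merge)→5500, (A,merge)→5750, (B,hash)→7500, (B,nl)→60150, (A,nl)→60400; best=3200 via (A,hash)
  {AC}: card=30000; try (A,hash)→3200, (C,merge)→5500, (A,merge)→5750, (C,hash)→7500, (C,nl_idx)→31500, (C,nl)→60150 …(+1); best=3200 via (A,hash)
  {ABC}: card=120000; try (C,hash)→11000, (C,merge)→13800, (B,hash)→40400, (C,nl_idx)→128600, (C,nl)→243200, (B,merge)→487200 …(+1); best=11000 via (C,hash)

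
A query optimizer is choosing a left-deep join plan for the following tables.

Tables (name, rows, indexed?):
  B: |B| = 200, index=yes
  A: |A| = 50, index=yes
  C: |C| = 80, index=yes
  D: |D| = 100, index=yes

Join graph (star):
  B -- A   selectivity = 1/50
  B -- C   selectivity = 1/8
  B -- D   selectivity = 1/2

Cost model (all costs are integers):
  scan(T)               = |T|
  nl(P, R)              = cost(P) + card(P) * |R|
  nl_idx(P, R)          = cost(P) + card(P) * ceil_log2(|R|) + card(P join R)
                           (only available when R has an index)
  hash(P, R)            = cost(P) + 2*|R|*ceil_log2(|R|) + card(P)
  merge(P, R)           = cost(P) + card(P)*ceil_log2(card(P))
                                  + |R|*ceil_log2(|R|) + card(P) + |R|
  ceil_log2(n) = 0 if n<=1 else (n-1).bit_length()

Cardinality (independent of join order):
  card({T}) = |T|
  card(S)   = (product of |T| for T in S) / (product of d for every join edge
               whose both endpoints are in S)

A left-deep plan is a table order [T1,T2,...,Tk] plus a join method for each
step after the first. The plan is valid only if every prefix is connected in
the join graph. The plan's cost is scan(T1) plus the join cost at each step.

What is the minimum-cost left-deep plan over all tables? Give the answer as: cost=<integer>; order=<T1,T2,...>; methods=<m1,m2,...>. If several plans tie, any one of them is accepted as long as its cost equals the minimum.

Selinger DP (subsets sized 1..n):
  {B}: scan cost=200, card=200
  {A}: scan cost=50, card=50
  {C}: scan cost=80, card=80
  {D}: scan cost=100, card=100
  {AB}: card=200; try (B,nl_idx)→650, (A,hash)→1000, (A,nl_idx)→1600, (B,merge)→2200, (A,merge)→2350, (B,hash)→3300 …(+2); best=650 via (B,nl_idx)
  {BC}: card=2000; try (C,hash)→1520, (B,merge)→2520, (C,merge)→2640, (B,nl_idx)→2720, (B,hash)→3360, (C,nl_idx)→3600 …(+2); best=1520 via (C,hash)
  {BD}: card=10000; try (D,hash)→1800, (B,merge)→2700, (D,merge)→2800, (B,hash)→3400, (B,nl_idx)→10900, (D,nl_idx)→11600 …(+2); best=1800 via (D,hash)
  {ABC}: card=2000; try (C,hash)→1970, (C,merge)→3090, (C,nl_idx)→4050, (A,hash)→4120, (A,nl_idx)→15520, (C,nl)→16650 …(+2); best=1970 via (C,hash)
  {ABD}: card=10000; try (D,hash)→2250, (D,merge)→3250, (D,nl_idx)→12050, (A,hash)→12400, (D,nl)→20650, (A,nl_idx)→71800 …(+2); best=2250 via (D,hash)
  {BCD}: card=100000; try (D,hash)→4920, (C,hash)→12920, (D,merge)→26320, (D,nl_idx)→115520, (C,merge)→152440, (C,nl_idx)→171800 …(+2); best=4920 via (D,hash)
  {ABCD}: card=100000; try (D,hash)→5370, (C,hash)→13370, (D,merge)→26770, (A,hash)→105520, (D,nl_idx)→115970, (C,merge)→152890 …(+6); best=5370 via (D,hash)

cost=5370; order=A,B,C,D; methods=nl_idx,hash,hash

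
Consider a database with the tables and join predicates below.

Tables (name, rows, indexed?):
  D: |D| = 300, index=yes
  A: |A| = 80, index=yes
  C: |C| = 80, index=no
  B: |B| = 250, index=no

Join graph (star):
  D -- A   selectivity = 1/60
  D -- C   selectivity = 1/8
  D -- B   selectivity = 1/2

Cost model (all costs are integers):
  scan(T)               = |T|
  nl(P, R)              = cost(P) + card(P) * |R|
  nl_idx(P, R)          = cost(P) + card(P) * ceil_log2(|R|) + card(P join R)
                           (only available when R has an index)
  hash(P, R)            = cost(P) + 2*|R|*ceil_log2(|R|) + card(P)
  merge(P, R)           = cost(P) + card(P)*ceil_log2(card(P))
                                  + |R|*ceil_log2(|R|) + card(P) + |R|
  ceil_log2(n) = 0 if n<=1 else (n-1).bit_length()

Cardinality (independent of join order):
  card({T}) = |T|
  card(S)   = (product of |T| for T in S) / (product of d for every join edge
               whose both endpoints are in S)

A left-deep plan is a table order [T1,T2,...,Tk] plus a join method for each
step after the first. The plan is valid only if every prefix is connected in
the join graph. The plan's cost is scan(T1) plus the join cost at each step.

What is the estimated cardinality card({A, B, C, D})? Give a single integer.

Tables in S: A(80), B(250), C(80), D(300)
Edges inside S: D-A(d=60), D-C(d=8), D-B(d=2)
numerator = 80 * 250 * 80 * 300 = 480000000
denominator = 60 * 8 * 2 = 960
card(S) = 480000000 / 960 = 500000

500000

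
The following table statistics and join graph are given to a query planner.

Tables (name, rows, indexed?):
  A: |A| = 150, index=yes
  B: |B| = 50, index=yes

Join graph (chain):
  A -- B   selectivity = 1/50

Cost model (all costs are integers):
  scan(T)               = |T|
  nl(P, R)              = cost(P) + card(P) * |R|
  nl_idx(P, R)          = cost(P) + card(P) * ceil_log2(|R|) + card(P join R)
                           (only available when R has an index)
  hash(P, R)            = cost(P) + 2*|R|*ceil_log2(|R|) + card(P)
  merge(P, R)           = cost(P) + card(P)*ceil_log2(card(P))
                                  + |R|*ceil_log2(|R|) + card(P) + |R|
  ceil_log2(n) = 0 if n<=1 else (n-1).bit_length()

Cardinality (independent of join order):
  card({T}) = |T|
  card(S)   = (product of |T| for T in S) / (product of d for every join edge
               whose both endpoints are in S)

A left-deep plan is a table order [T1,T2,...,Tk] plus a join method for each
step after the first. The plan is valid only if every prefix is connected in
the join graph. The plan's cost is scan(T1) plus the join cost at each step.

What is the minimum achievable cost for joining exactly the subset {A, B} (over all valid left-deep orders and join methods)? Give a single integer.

Selinger DP over subsets of {A,B}:
  {A}: scan cost=150, card=150
  {B}: scan cost=50, card=50
  {AB}: card=150; try (A,nl_idx)→600, (B,hash)→900, (B,nl_idx)→1200, (A,merge)→1750, (B,merge)→1850, (A,hash)→2500 …(+2); best=600 via (A,nl_idx)

600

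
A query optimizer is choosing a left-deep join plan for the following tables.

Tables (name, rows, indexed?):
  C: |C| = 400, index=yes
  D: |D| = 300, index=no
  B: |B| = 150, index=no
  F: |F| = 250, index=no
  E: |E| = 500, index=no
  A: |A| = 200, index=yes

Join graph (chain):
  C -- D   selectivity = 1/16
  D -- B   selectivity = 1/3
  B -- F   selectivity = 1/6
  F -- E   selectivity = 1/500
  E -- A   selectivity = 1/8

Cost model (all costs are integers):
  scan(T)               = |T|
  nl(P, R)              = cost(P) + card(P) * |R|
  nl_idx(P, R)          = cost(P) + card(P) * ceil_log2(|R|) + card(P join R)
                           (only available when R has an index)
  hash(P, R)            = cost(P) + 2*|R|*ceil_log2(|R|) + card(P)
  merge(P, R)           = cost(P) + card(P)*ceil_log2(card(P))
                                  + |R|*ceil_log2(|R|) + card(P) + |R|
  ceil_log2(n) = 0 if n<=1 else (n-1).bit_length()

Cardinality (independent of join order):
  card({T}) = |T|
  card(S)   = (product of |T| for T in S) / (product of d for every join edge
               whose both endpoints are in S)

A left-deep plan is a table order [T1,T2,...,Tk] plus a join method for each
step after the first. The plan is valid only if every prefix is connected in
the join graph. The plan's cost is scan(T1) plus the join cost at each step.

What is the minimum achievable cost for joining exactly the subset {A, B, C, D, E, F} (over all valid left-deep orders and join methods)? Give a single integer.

Selinger DP over subsets of {A,B,C,D,E,F}:
  {C}: scan cost=400, card=400
  {D}: scan cost=300, card=300
  {B}: scan cost=150, card=150
  {F}: scan cost=250, card=250
  {E}: scan cost=500, card=500
  {A}: scan cost=200, card=200
  {CD}: card=7500; try (D,hash)→6200, (C,merge)→7300, (D,merge)→7400, (C,hash)→7800, (C,nl_idx)→10500, (C,nl)→120300 …(+1); best=6200 via (D,hash)
  {BD}: card=15000; try (B,hash)→3000, (D,merge)→4500, (B,merge)→4650, (D,hash)→5700, (D,nl)→45150, (B,nl)→45300; best=3000 via (B,hash)
  {BF}: card=6250; try (B,hash)→2900, (F,merge)→3750, (B,merge)→3850, (F,hash)→4300, (F,nl)→37650, (B,nl)→37750; best=2900 via (B,hash)
  {EF}: card=250; try (F,hash)→5000, (E,merge)→7500, (F,merge)→7750, (E,hash)→9500, (E,nl)→125250, (F,nl)→125500; best=5000 via (F,hash)
  {AE}: card=12500; try (A,hash)→4200, (E,merge)→7000, (A,merge)→7300, (E,hash)→9400, (A,nl_idx)→17000, (E,nl)→100200 …(+1); best=4200 via (A,hash)
  {BCD}: card=375000; try (B,hash)→16100, (C,hash)→25200, (B,merge)→112550, (C,merge)→232000, (C,nl_idx)→513000, (B,nl)→1131200 …(+1); best=16100 via (B,hash)
  {BDF}: card=625000; try (D,hash)→14550, (F,hash)→22000, (D,merge)→93400, (F,merge)→230250, (D,nl)→1877900, (F,nl)→3753000; best=14550 via (D,hash)
  {BEF}: card=6250; try (B,hash)→7650, (B,merge)→8600, (E,hash)→18150, (B,nl)→42500, (E,merge)→95400, (E,nl)→3127900; best=7650 via (B,hash)
  {AEF}: card=6250; try (A,hash)→8450, (A,merge)→9050, (A,nl_idx)→13250, (F,hash)→20700, (A,nl)→55000, (F,merge)→193950 …(+1); best=8450 via (A,hash)
  {BCDF}: card=15625000; try (F,hash)→395100, (C,hash)→646750, (F,merge)→7518350, (C,merge)→13143550, (C,nl_idx)→21264550, (F,nl)→93766100 …(+1); best=395100 via (F,hash)
  {BDEF}: card=625000; try (D,hash)→19300, (D,merge)→98150, (E,hash)→648550, (D,nl)→1882650, (E,merge)→13144550, (E,nl)→312514550; best=19300 via (D,hash)
  {ABEF}: card=156250; try (B,hash)→17100, (A,hash)→17100, (A,merge)→96950, (B,merge)→97300, (A,nl_idx)→213900, (B,nl)→945950 …(+1); best=17100 via (B,hash)
  {BCDEF}: card=15625000; try (C,hash)→651500, (C,merge)→13148300, (E,hash)→16029100, (C,nl_idx)→21269300, (C,nl)→250019300, (E,merge)→391025100 …(+1); best=651500 via (C,hash)
  {ABDEF}: card=15625000; try (D,hash)→178750, (A,hash)→647500, (D,merge)→2988850, (A,merge)→13146100, (A,nl_idx)→20644300, (D,nl)→46892100 …(+1); best=178750 via (D,hash)
  {ABCDEF}: card=390625000; try (C,hash)→15810950, (A,hash)→16279700, (C,merge)→390807750, (A,merge)→391278300, (A,nl_idx)→516276500, (C,nl_idx)→531428750 …(+2); best=15810950 via (C,hash)

15810950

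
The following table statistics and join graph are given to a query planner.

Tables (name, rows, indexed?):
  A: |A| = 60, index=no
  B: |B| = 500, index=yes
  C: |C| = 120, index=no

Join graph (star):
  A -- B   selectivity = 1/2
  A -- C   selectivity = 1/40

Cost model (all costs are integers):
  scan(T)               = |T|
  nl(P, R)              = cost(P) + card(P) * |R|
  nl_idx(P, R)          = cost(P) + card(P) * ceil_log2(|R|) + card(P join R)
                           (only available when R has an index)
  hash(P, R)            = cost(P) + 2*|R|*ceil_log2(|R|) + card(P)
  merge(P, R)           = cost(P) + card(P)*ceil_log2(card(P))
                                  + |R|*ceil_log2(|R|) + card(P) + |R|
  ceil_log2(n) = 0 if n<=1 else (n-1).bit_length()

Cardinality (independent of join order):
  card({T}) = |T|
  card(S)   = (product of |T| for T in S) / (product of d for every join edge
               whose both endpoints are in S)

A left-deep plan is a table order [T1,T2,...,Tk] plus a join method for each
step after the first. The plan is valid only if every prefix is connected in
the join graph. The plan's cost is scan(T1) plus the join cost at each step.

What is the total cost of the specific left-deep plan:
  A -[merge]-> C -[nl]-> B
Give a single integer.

step 1: scan A: cost=60, card=60
step 2: join C via merge
    card(P join C) = 60*120/(40) = 180
    cost = 60 + 60*6 + 120*7 + 60 + 120 = 1440
step 3: join B via nl
    card(P join B) = 180*500/(2) = 45000
    cost = 1440 + 180*500 = 91440

91440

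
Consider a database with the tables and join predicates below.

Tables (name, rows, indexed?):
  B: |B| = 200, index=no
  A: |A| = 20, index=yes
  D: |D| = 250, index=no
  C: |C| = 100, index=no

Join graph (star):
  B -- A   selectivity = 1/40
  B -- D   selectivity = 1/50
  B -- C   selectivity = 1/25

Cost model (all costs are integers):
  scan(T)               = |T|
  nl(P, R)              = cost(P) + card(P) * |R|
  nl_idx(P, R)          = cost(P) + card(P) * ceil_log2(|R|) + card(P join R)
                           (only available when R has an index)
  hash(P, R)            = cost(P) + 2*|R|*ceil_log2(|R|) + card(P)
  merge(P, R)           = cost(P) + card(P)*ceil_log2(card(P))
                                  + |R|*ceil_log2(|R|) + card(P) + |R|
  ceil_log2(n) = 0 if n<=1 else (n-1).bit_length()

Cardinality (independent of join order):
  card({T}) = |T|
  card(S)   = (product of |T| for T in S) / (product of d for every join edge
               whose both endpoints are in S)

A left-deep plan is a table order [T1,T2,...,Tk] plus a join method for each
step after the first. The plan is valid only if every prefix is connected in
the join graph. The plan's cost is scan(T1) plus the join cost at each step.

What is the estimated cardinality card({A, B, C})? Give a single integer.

400

Tables in S: A(20), B(200), C(100)
Edges inside S: B-A(d=40), B-C(d=25)
numerator = 20 * 200 * 100 = 400000
denominator = 40 * 25 = 1000
card(S) = 400000 / 1000 = 400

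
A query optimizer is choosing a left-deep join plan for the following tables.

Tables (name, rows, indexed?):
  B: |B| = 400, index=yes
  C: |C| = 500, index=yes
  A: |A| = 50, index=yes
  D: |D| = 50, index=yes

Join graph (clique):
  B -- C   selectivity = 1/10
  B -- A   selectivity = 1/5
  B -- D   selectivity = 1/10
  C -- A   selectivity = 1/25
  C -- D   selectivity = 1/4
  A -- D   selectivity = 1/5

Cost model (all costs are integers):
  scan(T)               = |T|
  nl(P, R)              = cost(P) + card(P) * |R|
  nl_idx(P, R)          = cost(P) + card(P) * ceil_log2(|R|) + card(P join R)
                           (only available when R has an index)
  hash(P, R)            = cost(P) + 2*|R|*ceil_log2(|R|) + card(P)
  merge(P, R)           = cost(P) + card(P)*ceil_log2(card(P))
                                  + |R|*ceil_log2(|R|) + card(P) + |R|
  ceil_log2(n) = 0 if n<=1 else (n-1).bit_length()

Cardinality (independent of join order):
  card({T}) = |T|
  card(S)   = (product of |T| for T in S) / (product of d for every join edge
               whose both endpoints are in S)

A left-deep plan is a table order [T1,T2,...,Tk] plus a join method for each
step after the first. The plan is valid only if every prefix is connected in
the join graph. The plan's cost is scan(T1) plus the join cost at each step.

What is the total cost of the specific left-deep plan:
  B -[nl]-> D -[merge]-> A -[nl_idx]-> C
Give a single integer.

step 1: scan B: cost=400, card=400
step 2: join D via nl
    card(P join D) = 400*50/(10) = 2000
    cost = 400 + 400*50 = 20400
step 3: join A via merge
    card(P join A) = 2000*50/(5*5) = 4000
    cost = 20400 + 2000*11 + 50*6 + 2000 + 50 = 44750
step 4: join C via nl_idx
    card(P join C) = 4000*500/(10*25*4) = 2000
    cost = 44750 + 4000*9 + 2000 = 82750

82750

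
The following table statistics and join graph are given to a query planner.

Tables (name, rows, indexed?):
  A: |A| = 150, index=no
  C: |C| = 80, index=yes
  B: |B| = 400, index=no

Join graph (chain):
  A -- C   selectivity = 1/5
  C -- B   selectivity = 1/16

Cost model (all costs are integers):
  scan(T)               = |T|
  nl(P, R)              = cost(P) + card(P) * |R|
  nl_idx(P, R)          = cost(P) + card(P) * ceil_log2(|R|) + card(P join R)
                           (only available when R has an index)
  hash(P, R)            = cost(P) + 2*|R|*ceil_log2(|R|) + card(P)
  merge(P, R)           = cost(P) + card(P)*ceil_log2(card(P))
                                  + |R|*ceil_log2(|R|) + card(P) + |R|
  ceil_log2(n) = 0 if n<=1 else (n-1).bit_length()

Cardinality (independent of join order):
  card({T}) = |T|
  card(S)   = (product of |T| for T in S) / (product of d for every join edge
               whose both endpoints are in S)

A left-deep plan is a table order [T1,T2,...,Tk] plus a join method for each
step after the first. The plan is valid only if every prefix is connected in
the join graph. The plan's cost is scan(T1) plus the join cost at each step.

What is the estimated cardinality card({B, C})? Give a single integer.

Tables in S: B(400), C(80)
Edges inside S: C-B(d=16)
numerator = 400 * 80 = 32000
denominator = 16 = 16
card(S) = 32000 / 16 = 2000

2000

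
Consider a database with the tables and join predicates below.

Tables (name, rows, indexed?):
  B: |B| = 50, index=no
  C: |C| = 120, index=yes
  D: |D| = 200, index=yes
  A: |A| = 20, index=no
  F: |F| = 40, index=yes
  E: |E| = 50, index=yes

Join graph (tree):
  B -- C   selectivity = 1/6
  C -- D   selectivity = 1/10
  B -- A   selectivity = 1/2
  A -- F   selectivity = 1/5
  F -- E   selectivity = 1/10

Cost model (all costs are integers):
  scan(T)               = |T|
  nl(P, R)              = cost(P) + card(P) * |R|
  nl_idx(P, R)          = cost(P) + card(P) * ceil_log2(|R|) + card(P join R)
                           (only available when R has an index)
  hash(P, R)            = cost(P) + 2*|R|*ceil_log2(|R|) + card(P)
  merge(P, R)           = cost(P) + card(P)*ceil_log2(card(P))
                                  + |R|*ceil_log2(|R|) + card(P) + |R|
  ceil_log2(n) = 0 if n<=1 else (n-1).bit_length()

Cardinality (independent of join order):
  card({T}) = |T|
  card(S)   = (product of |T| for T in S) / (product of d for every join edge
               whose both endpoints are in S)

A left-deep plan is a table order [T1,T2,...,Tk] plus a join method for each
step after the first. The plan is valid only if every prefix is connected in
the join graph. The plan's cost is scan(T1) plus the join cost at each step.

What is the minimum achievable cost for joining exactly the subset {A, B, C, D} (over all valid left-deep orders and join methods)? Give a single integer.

15240

Selinger DP over subsets of {A,B,C,D}:
  {B}: scan cost=50, card=50
  {C}: scan cost=120, card=120
  {D}: scan cost=200, card=200
  {A}: scan cost=20, card=20
  {BC}: card=1000; try (B,hash)→840, (C,merge)→1360, (C,nl_idx)→1400, (B,merge)→1430, (C,hash)→1780, (C,nl)→6050 …(+1); best=840 via (B,hash)
  {AB}: card=500; try (A,hash)→300, (B,merge)→490, (A,merge)→520, (B,hash)→640, (B,nl)→1020, (A,nl)→1050; best=300 via (A,hash)
  {CD}: card=2400; try (C,hash)→2080, (D,merge)→2880, (C,merge)→2960, (D,hash)→3440, (D,nl_idx)→3480, (C,nl_idx)→4000 …(+2); best=2080 via (C,hash)
  {BCD}: card=20000; try (D,hash)→5040, (B,hash)→5080, (D,merge)→13640, (D,nl_idx)→28840, (B,merge)→33630, (B,nl)→122080 …(+1); best=5040 via (D,hash)
  {ABC}: card=10000; try (A,hash)→2040, (C,hash)→2480, (C,merge)→6260, (A,merge)→11960, (C,nl_idx)→13800, (A,nl)→20840 …(+1); best=2040 via (A,hash)
  {ABCD}: card=200000; try (D,hash)→15240, (A,hash)→25240, (D,merge)→153840, (D,nl_idx)→282040, (A,merge)→325160, (A,nl)→405040 …(+1); best=15240 via (D,hash)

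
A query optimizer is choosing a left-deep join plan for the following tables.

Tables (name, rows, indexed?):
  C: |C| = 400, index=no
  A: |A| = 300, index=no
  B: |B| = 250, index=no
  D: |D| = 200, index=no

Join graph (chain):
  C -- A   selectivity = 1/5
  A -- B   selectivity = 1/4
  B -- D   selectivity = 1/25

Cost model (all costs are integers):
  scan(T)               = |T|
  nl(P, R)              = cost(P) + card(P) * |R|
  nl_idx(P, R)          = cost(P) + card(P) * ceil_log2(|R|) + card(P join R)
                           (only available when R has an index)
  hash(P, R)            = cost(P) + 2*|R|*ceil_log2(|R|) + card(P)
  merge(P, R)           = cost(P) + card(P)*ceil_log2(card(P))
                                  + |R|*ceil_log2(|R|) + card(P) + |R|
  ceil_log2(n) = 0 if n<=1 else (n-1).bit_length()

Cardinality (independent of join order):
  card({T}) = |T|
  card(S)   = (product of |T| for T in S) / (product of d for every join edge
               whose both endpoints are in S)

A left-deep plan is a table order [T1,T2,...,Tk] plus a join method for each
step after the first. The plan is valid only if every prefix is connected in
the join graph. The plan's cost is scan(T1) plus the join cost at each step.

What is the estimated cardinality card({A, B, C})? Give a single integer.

Tables in S: A(300), B(250), C(400)
Edges inside S: C-A(d=5), A-B(d=4)
numerator = 300 * 250 * 400 = 30000000
denominator = 5 * 4 = 20
card(S) = 30000000 / 20 = 1500000

1500000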